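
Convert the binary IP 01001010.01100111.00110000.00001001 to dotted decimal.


01001010 = 74
01100111 = 103
00110000 = 48
00001001 = 9
IP: 74.103.48.9


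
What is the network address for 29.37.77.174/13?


IP:   00011101.00100101.01001101.10101110
Mask: 11111111.11111000.00000000.00000000
AND operation:
Net:  00011101.00100000.00000000.00000000
Network: 29.32.0.0/13


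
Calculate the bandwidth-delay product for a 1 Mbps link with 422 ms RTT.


BDP = bandwidth * RTT
= 1 Mbps * 422 ms
= 1 * 1e6 * 422 / 1000 bits
= 422000 bits
= 52750 bytes
= 51.5137 KB
BDP = 422000 bits (52750 bytes)


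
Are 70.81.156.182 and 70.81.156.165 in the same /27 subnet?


Mask: 255.255.255.224
70.81.156.182 AND mask = 70.81.156.160
70.81.156.165 AND mask = 70.81.156.160
Yes, same subnet (70.81.156.160)


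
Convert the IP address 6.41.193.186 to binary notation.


6 = 00000110
41 = 00101001
193 = 11000001
186 = 10111010
Binary: 00000110.00101001.11000001.10111010


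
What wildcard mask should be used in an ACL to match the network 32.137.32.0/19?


Subnet mask: 255.255.224.0
Wildcard = 255.255.255.255 - subnet mask
255 - 255 = 0
255 - 255 = 0
255 - 224 = 31
255 - 0 = 255
Wildcard: 0.0.31.255


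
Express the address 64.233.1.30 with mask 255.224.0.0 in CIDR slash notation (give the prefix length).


Binary: 11111111.11100000.00000000.00000000
Count leading 1s
Prefix: /11


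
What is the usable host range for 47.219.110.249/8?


Network: 47.0.0.0
Broadcast: 47.255.255.255
First usable = network + 1
Last usable = broadcast - 1
Range: 47.0.0.1 to 47.255.255.254


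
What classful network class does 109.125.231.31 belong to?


First octet: 109
Binary: 01101101
0xxxxxxx -> Class A (1-126)
Class A, default mask 255.0.0.0 (/8)


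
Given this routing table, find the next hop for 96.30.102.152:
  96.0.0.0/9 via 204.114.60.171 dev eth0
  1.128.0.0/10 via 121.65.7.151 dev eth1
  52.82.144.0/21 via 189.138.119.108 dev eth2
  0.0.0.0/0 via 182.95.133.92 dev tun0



Longest prefix match for 96.30.102.152:
  /9 96.0.0.0: MATCH
  /10 1.128.0.0: no
  /21 52.82.144.0: no
  /0 0.0.0.0: MATCH
Selected: next-hop 204.114.60.171 via eth0 (matched /9)


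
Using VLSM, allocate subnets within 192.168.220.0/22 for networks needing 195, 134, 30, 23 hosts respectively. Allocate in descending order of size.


195 hosts -> /24 (254 usable): 192.168.220.0/24
134 hosts -> /24 (254 usable): 192.168.221.0/24
30 hosts -> /27 (30 usable): 192.168.222.0/27
23 hosts -> /27 (30 usable): 192.168.222.32/27
Allocation: 192.168.220.0/24 (195 hosts, 254 usable); 192.168.221.0/24 (134 hosts, 254 usable); 192.168.222.0/27 (30 hosts, 30 usable); 192.168.222.32/27 (23 hosts, 30 usable)


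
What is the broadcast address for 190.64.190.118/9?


Network: 190.0.0.0/9
Host bits = 23
Set all host bits to 1:
Broadcast: 190.127.255.255


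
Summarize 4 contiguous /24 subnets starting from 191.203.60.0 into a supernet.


Original prefix: /24
Number of subnets: 4 = 2^2
New prefix = 24 - 2 = 22
Supernet: 191.203.60.0/22


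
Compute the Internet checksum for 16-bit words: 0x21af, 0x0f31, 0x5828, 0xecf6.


Sum all words (with carry folding):
+ 0x21af = 0x21af
+ 0x0f31 = 0x30e0
+ 0x5828 = 0x8908
+ 0xecf6 = 0x75ff
One's complement: ~0x75ff
Checksum = 0x8a00


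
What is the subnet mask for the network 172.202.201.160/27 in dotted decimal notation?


/27 means 27 network bits, 5 host bits
Binary: 11111111111111111111111111100000
Mask: 255.255.255.224


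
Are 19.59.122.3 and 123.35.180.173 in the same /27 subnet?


Mask: 255.255.255.224
19.59.122.3 AND mask = 19.59.122.0
123.35.180.173 AND mask = 123.35.180.160
No, different subnets (19.59.122.0 vs 123.35.180.160)


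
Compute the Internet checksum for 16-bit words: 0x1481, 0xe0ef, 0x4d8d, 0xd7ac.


Sum all words (with carry folding):
+ 0x1481 = 0x1481
+ 0xe0ef = 0xf570
+ 0x4d8d = 0x42fe
+ 0xd7ac = 0x1aab
One's complement: ~0x1aab
Checksum = 0xe554


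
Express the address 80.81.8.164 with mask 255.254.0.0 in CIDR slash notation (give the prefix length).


Binary: 11111111.11111110.00000000.00000000
Count leading 1s
Prefix: /15


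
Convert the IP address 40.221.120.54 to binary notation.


40 = 00101000
221 = 11011101
120 = 01111000
54 = 00110110
Binary: 00101000.11011101.01111000.00110110


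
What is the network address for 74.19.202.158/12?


IP:   01001010.00010011.11001010.10011110
Mask: 11111111.11110000.00000000.00000000
AND operation:
Net:  01001010.00010000.00000000.00000000
Network: 74.16.0.0/12


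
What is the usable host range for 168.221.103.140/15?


Network: 168.220.0.0
Broadcast: 168.221.255.255
First usable = network + 1
Last usable = broadcast - 1
Range: 168.220.0.1 to 168.221.255.254


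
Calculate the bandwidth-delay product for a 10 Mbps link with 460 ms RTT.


BDP = bandwidth * RTT
= 10 Mbps * 460 ms
= 10 * 1e6 * 460 / 1000 bits
= 4600000 bits
= 575000 bytes
= 561.5234 KB
BDP = 4600000 bits (575000 bytes)


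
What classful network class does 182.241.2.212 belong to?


First octet: 182
Binary: 10110110
10xxxxxx -> Class B (128-191)
Class B, default mask 255.255.0.0 (/16)


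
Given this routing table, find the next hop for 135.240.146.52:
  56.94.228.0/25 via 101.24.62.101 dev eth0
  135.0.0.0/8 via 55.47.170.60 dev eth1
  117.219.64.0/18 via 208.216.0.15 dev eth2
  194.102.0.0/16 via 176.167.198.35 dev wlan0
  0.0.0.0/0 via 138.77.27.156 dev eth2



Longest prefix match for 135.240.146.52:
  /25 56.94.228.0: no
  /8 135.0.0.0: MATCH
  /18 117.219.64.0: no
  /16 194.102.0.0: no
  /0 0.0.0.0: MATCH
Selected: next-hop 55.47.170.60 via eth1 (matched /8)


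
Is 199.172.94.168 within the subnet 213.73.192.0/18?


Subnet network: 213.73.192.0
Test IP AND mask: 199.172.64.0
No, 199.172.94.168 is not in 213.73.192.0/18


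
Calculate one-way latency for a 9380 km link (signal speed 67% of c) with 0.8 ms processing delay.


Speed = 0.67 * 3e5 km/s = 201000 km/s
Propagation delay = 9380 / 201000 = 0.0467 s = 46.6667 ms
Processing delay = 0.8 ms
Total one-way latency = 47.4667 ms


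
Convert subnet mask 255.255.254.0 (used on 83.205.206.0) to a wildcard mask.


Subnet mask: 255.255.254.0
Wildcard = 255.255.255.255 - subnet mask
255 - 255 = 0
255 - 255 = 0
255 - 254 = 1
255 - 0 = 255
Wildcard: 0.0.1.255


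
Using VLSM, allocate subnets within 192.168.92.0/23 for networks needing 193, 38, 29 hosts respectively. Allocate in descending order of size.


193 hosts -> /24 (254 usable): 192.168.92.0/24
38 hosts -> /26 (62 usable): 192.168.93.0/26
29 hosts -> /27 (30 usable): 192.168.93.64/27
Allocation: 192.168.92.0/24 (193 hosts, 254 usable); 192.168.93.0/26 (38 hosts, 62 usable); 192.168.93.64/27 (29 hosts, 30 usable)


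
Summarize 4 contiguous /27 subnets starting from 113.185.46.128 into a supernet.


Original prefix: /27
Number of subnets: 4 = 2^2
New prefix = 27 - 2 = 25
Supernet: 113.185.46.128/25


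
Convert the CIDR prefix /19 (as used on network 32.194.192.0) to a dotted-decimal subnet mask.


/19 means 19 network bits, 13 host bits
Binary: 11111111111111111110000000000000
Mask: 255.255.224.0


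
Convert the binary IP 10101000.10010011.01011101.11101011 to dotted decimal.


10101000 = 168
10010011 = 147
01011101 = 93
11101011 = 235
IP: 168.147.93.235


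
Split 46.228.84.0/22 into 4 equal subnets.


New prefix = 22 + 2 = 24
Each subnet has 256 addresses
  46.228.84.0/24
  46.228.85.0/24
  46.228.86.0/24
  46.228.87.0/24
Subnets: 46.228.84.0/24, 46.228.85.0/24, 46.228.86.0/24, 46.228.87.0/24


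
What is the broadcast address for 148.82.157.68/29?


Network: 148.82.157.64/29
Host bits = 3
Set all host bits to 1:
Broadcast: 148.82.157.71


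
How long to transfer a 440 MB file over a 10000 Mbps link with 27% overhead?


Effective throughput = 10000 * (1 - 27/100) = 7300 Mbps
File size in Mb = 440 * 8 = 3520 Mb
Time = 3520 / 7300
Time = 0.4822 seconds


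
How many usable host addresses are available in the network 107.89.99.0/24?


Host bits = 32 - 24 = 8
Total addresses = 2^8 = 256
Usable = total - 2 (network and broadcast)
Usable hosts: 254


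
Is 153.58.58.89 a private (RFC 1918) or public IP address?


RFC 1918 private ranges:
  10.0.0.0/8 (10.0.0.0 - 10.255.255.255)
  172.16.0.0/12 (172.16.0.0 - 172.31.255.255)
  192.168.0.0/16 (192.168.0.0 - 192.168.255.255)
Public (not in any RFC 1918 range)


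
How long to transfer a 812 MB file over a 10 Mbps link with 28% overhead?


Effective throughput = 10 * (1 - 28/100) = 7.2 Mbps
File size in Mb = 812 * 8 = 6496 Mb
Time = 6496 / 7.2
Time = 902.2222 seconds


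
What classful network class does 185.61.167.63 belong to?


First octet: 185
Binary: 10111001
10xxxxxx -> Class B (128-191)
Class B, default mask 255.255.0.0 (/16)


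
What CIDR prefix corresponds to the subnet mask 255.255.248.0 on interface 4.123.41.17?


Binary: 11111111.11111111.11111000.00000000
Count leading 1s
Prefix: /21


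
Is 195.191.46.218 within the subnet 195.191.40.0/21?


Subnet network: 195.191.40.0
Test IP AND mask: 195.191.40.0
Yes, 195.191.46.218 is in 195.191.40.0/21


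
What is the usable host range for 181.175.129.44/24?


Network: 181.175.129.0
Broadcast: 181.175.129.255
First usable = network + 1
Last usable = broadcast - 1
Range: 181.175.129.1 to 181.175.129.254


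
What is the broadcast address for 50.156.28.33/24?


Network: 50.156.28.0/24
Host bits = 8
Set all host bits to 1:
Broadcast: 50.156.28.255


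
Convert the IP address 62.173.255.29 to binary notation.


62 = 00111110
173 = 10101101
255 = 11111111
29 = 00011101
Binary: 00111110.10101101.11111111.00011101


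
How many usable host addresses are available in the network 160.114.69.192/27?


Host bits = 32 - 27 = 5
Total addresses = 2^5 = 32
Usable = total - 2 (network and broadcast)
Usable hosts: 30


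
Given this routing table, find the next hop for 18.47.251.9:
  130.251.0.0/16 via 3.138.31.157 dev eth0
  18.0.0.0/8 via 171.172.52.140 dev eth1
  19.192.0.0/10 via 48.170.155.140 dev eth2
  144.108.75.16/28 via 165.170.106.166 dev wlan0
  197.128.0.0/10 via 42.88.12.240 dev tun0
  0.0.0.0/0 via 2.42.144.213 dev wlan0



Longest prefix match for 18.47.251.9:
  /16 130.251.0.0: no
  /8 18.0.0.0: MATCH
  /10 19.192.0.0: no
  /28 144.108.75.16: no
  /10 197.128.0.0: no
  /0 0.0.0.0: MATCH
Selected: next-hop 171.172.52.140 via eth1 (matched /8)


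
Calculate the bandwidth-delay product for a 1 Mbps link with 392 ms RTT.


BDP = bandwidth * RTT
= 1 Mbps * 392 ms
= 1 * 1e6 * 392 / 1000 bits
= 392000 bits
= 49000 bytes
= 47.8516 KB
BDP = 392000 bits (49000 bytes)


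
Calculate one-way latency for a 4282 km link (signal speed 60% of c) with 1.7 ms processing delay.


Speed = 0.6 * 3e5 km/s = 180000 km/s
Propagation delay = 4282 / 180000 = 0.0238 s = 23.7889 ms
Processing delay = 1.7 ms
Total one-way latency = 25.4889 ms


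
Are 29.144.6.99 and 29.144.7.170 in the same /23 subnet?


Mask: 255.255.254.0
29.144.6.99 AND mask = 29.144.6.0
29.144.7.170 AND mask = 29.144.6.0
Yes, same subnet (29.144.6.0)


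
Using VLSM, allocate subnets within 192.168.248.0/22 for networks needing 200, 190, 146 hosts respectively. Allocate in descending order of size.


200 hosts -> /24 (254 usable): 192.168.248.0/24
190 hosts -> /24 (254 usable): 192.168.249.0/24
146 hosts -> /24 (254 usable): 192.168.250.0/24
Allocation: 192.168.248.0/24 (200 hosts, 254 usable); 192.168.249.0/24 (190 hosts, 254 usable); 192.168.250.0/24 (146 hosts, 254 usable)


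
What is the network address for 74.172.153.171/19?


IP:   01001010.10101100.10011001.10101011
Mask: 11111111.11111111.11100000.00000000
AND operation:
Net:  01001010.10101100.10000000.00000000
Network: 74.172.128.0/19


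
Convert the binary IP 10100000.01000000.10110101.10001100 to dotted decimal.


10100000 = 160
01000000 = 64
10110101 = 181
10001100 = 140
IP: 160.64.181.140


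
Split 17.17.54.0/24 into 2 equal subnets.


New prefix = 24 + 1 = 25
Each subnet has 128 addresses
  17.17.54.0/25
  17.17.54.128/25
Subnets: 17.17.54.0/25, 17.17.54.128/25


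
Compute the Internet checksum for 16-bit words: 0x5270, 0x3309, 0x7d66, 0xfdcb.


Sum all words (with carry folding):
+ 0x5270 = 0x5270
+ 0x3309 = 0x8579
+ 0x7d66 = 0x02e0
+ 0xfdcb = 0x00ac
One's complement: ~0x00ac
Checksum = 0xff53


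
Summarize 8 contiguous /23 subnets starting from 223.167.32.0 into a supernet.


Original prefix: /23
Number of subnets: 8 = 2^3
New prefix = 23 - 3 = 20
Supernet: 223.167.32.0/20


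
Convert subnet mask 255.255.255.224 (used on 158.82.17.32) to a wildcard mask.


Subnet mask: 255.255.255.224
Wildcard = 255.255.255.255 - subnet mask
255 - 255 = 0
255 - 255 = 0
255 - 255 = 0
255 - 224 = 31
Wildcard: 0.0.0.31


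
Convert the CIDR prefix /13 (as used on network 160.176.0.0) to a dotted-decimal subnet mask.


/13 means 13 network bits, 19 host bits
Binary: 11111111111110000000000000000000
Mask: 255.248.0.0


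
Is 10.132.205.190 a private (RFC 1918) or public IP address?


RFC 1918 private ranges:
  10.0.0.0/8 (10.0.0.0 - 10.255.255.255)
  172.16.0.0/12 (172.16.0.0 - 172.31.255.255)
  192.168.0.0/16 (192.168.0.0 - 192.168.255.255)
Private (in 10.0.0.0/8)


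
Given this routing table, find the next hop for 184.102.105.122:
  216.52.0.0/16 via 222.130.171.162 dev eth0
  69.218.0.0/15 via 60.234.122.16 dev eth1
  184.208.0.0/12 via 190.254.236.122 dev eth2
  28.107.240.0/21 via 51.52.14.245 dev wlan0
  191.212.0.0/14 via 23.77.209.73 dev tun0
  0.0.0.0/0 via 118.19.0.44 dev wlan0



Longest prefix match for 184.102.105.122:
  /16 216.52.0.0: no
  /15 69.218.0.0: no
  /12 184.208.0.0: no
  /21 28.107.240.0: no
  /14 191.212.0.0: no
  /0 0.0.0.0: MATCH
Selected: next-hop 118.19.0.44 via wlan0 (matched /0)


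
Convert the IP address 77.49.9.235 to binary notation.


77 = 01001101
49 = 00110001
9 = 00001001
235 = 11101011
Binary: 01001101.00110001.00001001.11101011


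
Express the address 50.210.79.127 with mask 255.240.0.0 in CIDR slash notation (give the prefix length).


Binary: 11111111.11110000.00000000.00000000
Count leading 1s
Prefix: /12


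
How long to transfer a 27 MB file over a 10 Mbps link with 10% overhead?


Effective throughput = 10 * (1 - 10/100) = 9 Mbps
File size in Mb = 27 * 8 = 216 Mb
Time = 216 / 9
Time = 24 seconds


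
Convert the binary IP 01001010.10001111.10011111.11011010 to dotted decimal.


01001010 = 74
10001111 = 143
10011111 = 159
11011010 = 218
IP: 74.143.159.218


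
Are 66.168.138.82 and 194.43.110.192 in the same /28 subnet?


Mask: 255.255.255.240
66.168.138.82 AND mask = 66.168.138.80
194.43.110.192 AND mask = 194.43.110.192
No, different subnets (66.168.138.80 vs 194.43.110.192)


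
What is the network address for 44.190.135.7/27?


IP:   00101100.10111110.10000111.00000111
Mask: 11111111.11111111.11111111.11100000
AND operation:
Net:  00101100.10111110.10000111.00000000
Network: 44.190.135.0/27


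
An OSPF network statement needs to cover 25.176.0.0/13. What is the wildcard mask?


Subnet mask: 255.248.0.0
Wildcard = 255.255.255.255 - subnet mask
255 - 255 = 0
255 - 248 = 7
255 - 0 = 255
255 - 0 = 255
Wildcard: 0.7.255.255


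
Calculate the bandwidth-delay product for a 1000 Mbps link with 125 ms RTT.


BDP = bandwidth * RTT
= 1000 Mbps * 125 ms
= 1000 * 1e6 * 125 / 1000 bits
= 125000000 bits
= 15625000 bytes
= 15258.7891 KB
BDP = 125000000 bits (15625000 bytes)


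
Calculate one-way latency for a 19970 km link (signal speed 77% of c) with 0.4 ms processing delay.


Speed = 0.77 * 3e5 km/s = 231000 km/s
Propagation delay = 19970 / 231000 = 0.0865 s = 86.4502 ms
Processing delay = 0.4 ms
Total one-way latency = 86.8502 ms


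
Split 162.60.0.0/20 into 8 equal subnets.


New prefix = 20 + 3 = 23
Each subnet has 512 addresses
  162.60.0.0/23
  162.60.2.0/23
  162.60.4.0/23
  162.60.6.0/23
  162.60.8.0/23
  162.60.10.0/23
  162.60.12.0/23
  162.60.14.0/23
Subnets: 162.60.0.0/23, 162.60.2.0/23, 162.60.4.0/23, 162.60.6.0/23, 162.60.8.0/23, 162.60.10.0/23, 162.60.12.0/23, 162.60.14.0/23


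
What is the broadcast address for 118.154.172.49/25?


Network: 118.154.172.0/25
Host bits = 7
Set all host bits to 1:
Broadcast: 118.154.172.127


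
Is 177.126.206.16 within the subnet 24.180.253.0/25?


Subnet network: 24.180.253.0
Test IP AND mask: 177.126.206.0
No, 177.126.206.16 is not in 24.180.253.0/25


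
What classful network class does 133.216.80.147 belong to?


First octet: 133
Binary: 10000101
10xxxxxx -> Class B (128-191)
Class B, default mask 255.255.0.0 (/16)


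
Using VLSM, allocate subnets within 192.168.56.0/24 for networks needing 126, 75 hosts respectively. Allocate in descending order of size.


126 hosts -> /25 (126 usable): 192.168.56.0/25
75 hosts -> /25 (126 usable): 192.168.56.128/25
Allocation: 192.168.56.0/25 (126 hosts, 126 usable); 192.168.56.128/25 (75 hosts, 126 usable)


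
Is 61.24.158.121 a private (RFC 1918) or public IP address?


RFC 1918 private ranges:
  10.0.0.0/8 (10.0.0.0 - 10.255.255.255)
  172.16.0.0/12 (172.16.0.0 - 172.31.255.255)
  192.168.0.0/16 (192.168.0.0 - 192.168.255.255)
Public (not in any RFC 1918 range)


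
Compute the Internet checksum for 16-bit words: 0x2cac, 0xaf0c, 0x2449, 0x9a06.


Sum all words (with carry folding):
+ 0x2cac = 0x2cac
+ 0xaf0c = 0xdbb8
+ 0x2449 = 0x0002
+ 0x9a06 = 0x9a08
One's complement: ~0x9a08
Checksum = 0x65f7


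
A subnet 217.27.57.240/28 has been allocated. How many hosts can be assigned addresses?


Host bits = 32 - 28 = 4
Total addresses = 2^4 = 16
Usable = total - 2 (network and broadcast)
Usable hosts: 14


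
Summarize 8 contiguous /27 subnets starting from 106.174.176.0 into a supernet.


Original prefix: /27
Number of subnets: 8 = 2^3
New prefix = 27 - 3 = 24
Supernet: 106.174.176.0/24


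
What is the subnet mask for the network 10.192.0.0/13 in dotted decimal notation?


/13 means 13 network bits, 19 host bits
Binary: 11111111111110000000000000000000
Mask: 255.248.0.0


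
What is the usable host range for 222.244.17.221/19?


Network: 222.244.0.0
Broadcast: 222.244.31.255
First usable = network + 1
Last usable = broadcast - 1
Range: 222.244.0.1 to 222.244.31.254


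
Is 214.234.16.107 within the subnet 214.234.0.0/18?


Subnet network: 214.234.0.0
Test IP AND mask: 214.234.0.0
Yes, 214.234.16.107 is in 214.234.0.0/18


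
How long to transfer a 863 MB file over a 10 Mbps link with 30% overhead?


Effective throughput = 10 * (1 - 30/100) = 7 Mbps
File size in Mb = 863 * 8 = 6904 Mb
Time = 6904 / 7
Time = 986.2857 seconds


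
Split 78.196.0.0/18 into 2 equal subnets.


New prefix = 18 + 1 = 19
Each subnet has 8192 addresses
  78.196.0.0/19
  78.196.32.0/19
Subnets: 78.196.0.0/19, 78.196.32.0/19


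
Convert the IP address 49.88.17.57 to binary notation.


49 = 00110001
88 = 01011000
17 = 00010001
57 = 00111001
Binary: 00110001.01011000.00010001.00111001


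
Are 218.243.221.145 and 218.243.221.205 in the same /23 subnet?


Mask: 255.255.254.0
218.243.221.145 AND mask = 218.243.220.0
218.243.221.205 AND mask = 218.243.220.0
Yes, same subnet (218.243.220.0)


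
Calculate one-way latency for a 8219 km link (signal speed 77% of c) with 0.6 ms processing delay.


Speed = 0.77 * 3e5 km/s = 231000 km/s
Propagation delay = 8219 / 231000 = 0.0356 s = 35.5801 ms
Processing delay = 0.6 ms
Total one-way latency = 36.1801 ms


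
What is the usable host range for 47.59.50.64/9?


Network: 47.0.0.0
Broadcast: 47.127.255.255
First usable = network + 1
Last usable = broadcast - 1
Range: 47.0.0.1 to 47.127.255.254


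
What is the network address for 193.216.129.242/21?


IP:   11000001.11011000.10000001.11110010
Mask: 11111111.11111111.11111000.00000000
AND operation:
Net:  11000001.11011000.10000000.00000000
Network: 193.216.128.0/21


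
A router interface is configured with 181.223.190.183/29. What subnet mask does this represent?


/29 means 29 network bits, 3 host bits
Binary: 11111111111111111111111111111000
Mask: 255.255.255.248


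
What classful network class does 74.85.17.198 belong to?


First octet: 74
Binary: 01001010
0xxxxxxx -> Class A (1-126)
Class A, default mask 255.0.0.0 (/8)


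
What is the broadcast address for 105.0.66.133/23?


Network: 105.0.66.0/23
Host bits = 9
Set all host bits to 1:
Broadcast: 105.0.67.255


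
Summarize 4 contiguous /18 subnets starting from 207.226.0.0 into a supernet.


Original prefix: /18
Number of subnets: 4 = 2^2
New prefix = 18 - 2 = 16
Supernet: 207.226.0.0/16


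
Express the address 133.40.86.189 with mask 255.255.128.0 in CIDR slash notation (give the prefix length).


Binary: 11111111.11111111.10000000.00000000
Count leading 1s
Prefix: /17


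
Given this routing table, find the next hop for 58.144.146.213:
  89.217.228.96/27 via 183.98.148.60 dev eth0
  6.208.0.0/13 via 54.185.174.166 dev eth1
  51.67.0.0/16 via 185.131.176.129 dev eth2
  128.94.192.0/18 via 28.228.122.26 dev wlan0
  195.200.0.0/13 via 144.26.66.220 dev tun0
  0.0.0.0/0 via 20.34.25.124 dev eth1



Longest prefix match for 58.144.146.213:
  /27 89.217.228.96: no
  /13 6.208.0.0: no
  /16 51.67.0.0: no
  /18 128.94.192.0: no
  /13 195.200.0.0: no
  /0 0.0.0.0: MATCH
Selected: next-hop 20.34.25.124 via eth1 (matched /0)


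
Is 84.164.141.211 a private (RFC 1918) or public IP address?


RFC 1918 private ranges:
  10.0.0.0/8 (10.0.0.0 - 10.255.255.255)
  172.16.0.0/12 (172.16.0.0 - 172.31.255.255)
  192.168.0.0/16 (192.168.0.0 - 192.168.255.255)
Public (not in any RFC 1918 range)


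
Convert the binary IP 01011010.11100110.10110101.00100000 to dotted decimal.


01011010 = 90
11100110 = 230
10110101 = 181
00100000 = 32
IP: 90.230.181.32


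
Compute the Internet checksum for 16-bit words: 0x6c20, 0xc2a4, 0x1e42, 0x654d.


Sum all words (with carry folding):
+ 0x6c20 = 0x6c20
+ 0xc2a4 = 0x2ec5
+ 0x1e42 = 0x4d07
+ 0x654d = 0xb254
One's complement: ~0xb254
Checksum = 0x4dab


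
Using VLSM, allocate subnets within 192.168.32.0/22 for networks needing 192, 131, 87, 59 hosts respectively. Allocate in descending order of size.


192 hosts -> /24 (254 usable): 192.168.32.0/24
131 hosts -> /24 (254 usable): 192.168.33.0/24
87 hosts -> /25 (126 usable): 192.168.34.0/25
59 hosts -> /26 (62 usable): 192.168.34.128/26
Allocation: 192.168.32.0/24 (192 hosts, 254 usable); 192.168.33.0/24 (131 hosts, 254 usable); 192.168.34.0/25 (87 hosts, 126 usable); 192.168.34.128/26 (59 hosts, 62 usable)


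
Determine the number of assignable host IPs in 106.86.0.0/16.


Host bits = 32 - 16 = 16
Total addresses = 2^16 = 65536
Usable = total - 2 (network and broadcast)
Usable hosts: 65534


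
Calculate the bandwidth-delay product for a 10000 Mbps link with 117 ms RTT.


BDP = bandwidth * RTT
= 10000 Mbps * 117 ms
= 10000 * 1e6 * 117 / 1000 bits
= 1170000000 bits
= 146250000 bytes
= 142822.2656 KB
BDP = 1170000000 bits (146250000 bytes)


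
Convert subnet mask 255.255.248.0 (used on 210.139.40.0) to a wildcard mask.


Subnet mask: 255.255.248.0
Wildcard = 255.255.255.255 - subnet mask
255 - 255 = 0
255 - 255 = 0
255 - 248 = 7
255 - 0 = 255
Wildcard: 0.0.7.255


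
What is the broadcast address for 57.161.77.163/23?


Network: 57.161.76.0/23
Host bits = 9
Set all host bits to 1:
Broadcast: 57.161.77.255


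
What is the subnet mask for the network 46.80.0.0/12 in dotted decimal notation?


/12 means 12 network bits, 20 host bits
Binary: 11111111111100000000000000000000
Mask: 255.240.0.0


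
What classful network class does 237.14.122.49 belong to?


First octet: 237
Binary: 11101101
1110xxxx -> Class D (224-239)
Class D (multicast), default mask N/A


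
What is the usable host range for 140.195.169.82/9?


Network: 140.128.0.0
Broadcast: 140.255.255.255
First usable = network + 1
Last usable = broadcast - 1
Range: 140.128.0.1 to 140.255.255.254


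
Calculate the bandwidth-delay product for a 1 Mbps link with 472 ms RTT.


BDP = bandwidth * RTT
= 1 Mbps * 472 ms
= 1 * 1e6 * 472 / 1000 bits
= 472000 bits
= 59000 bytes
= 57.6172 KB
BDP = 472000 bits (59000 bytes)


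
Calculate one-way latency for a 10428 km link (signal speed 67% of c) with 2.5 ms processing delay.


Speed = 0.67 * 3e5 km/s = 201000 km/s
Propagation delay = 10428 / 201000 = 0.0519 s = 51.8806 ms
Processing delay = 2.5 ms
Total one-way latency = 54.3806 ms


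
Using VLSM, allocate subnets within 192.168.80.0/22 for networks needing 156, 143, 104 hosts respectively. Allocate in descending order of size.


156 hosts -> /24 (254 usable): 192.168.80.0/24
143 hosts -> /24 (254 usable): 192.168.81.0/24
104 hosts -> /25 (126 usable): 192.168.82.0/25
Allocation: 192.168.80.0/24 (156 hosts, 254 usable); 192.168.81.0/24 (143 hosts, 254 usable); 192.168.82.0/25 (104 hosts, 126 usable)


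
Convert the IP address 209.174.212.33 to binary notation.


209 = 11010001
174 = 10101110
212 = 11010100
33 = 00100001
Binary: 11010001.10101110.11010100.00100001


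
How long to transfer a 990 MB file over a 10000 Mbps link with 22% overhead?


Effective throughput = 10000 * (1 - 22/100) = 7800 Mbps
File size in Mb = 990 * 8 = 7920 Mb
Time = 7920 / 7800
Time = 1.0154 seconds


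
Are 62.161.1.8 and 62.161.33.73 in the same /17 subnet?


Mask: 255.255.128.0
62.161.1.8 AND mask = 62.161.0.0
62.161.33.73 AND mask = 62.161.0.0
Yes, same subnet (62.161.0.0)


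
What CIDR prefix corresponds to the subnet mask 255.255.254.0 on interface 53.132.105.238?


Binary: 11111111.11111111.11111110.00000000
Count leading 1s
Prefix: /23


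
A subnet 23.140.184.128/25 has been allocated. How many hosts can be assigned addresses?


Host bits = 32 - 25 = 7
Total addresses = 2^7 = 128
Usable = total - 2 (network and broadcast)
Usable hosts: 126


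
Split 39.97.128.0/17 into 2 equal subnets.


New prefix = 17 + 1 = 18
Each subnet has 16384 addresses
  39.97.128.0/18
  39.97.192.0/18
Subnets: 39.97.128.0/18, 39.97.192.0/18


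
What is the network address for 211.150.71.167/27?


IP:   11010011.10010110.01000111.10100111
Mask: 11111111.11111111.11111111.11100000
AND operation:
Net:  11010011.10010110.01000111.10100000
Network: 211.150.71.160/27


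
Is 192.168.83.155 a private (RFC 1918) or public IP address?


RFC 1918 private ranges:
  10.0.0.0/8 (10.0.0.0 - 10.255.255.255)
  172.16.0.0/12 (172.16.0.0 - 172.31.255.255)
  192.168.0.0/16 (192.168.0.0 - 192.168.255.255)
Private (in 192.168.0.0/16)


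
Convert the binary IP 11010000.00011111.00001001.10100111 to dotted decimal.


11010000 = 208
00011111 = 31
00001001 = 9
10100111 = 167
IP: 208.31.9.167


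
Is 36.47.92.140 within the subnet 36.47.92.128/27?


Subnet network: 36.47.92.128
Test IP AND mask: 36.47.92.128
Yes, 36.47.92.140 is in 36.47.92.128/27


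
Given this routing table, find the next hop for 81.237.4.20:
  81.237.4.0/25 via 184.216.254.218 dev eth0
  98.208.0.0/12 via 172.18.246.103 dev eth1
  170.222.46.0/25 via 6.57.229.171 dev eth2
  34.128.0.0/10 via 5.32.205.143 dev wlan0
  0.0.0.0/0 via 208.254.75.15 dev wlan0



Longest prefix match for 81.237.4.20:
  /25 81.237.4.0: MATCH
  /12 98.208.0.0: no
  /25 170.222.46.0: no
  /10 34.128.0.0: no
  /0 0.0.0.0: MATCH
Selected: next-hop 184.216.254.218 via eth0 (matched /25)


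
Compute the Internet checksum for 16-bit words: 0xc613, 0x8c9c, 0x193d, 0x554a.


Sum all words (with carry folding):
+ 0xc613 = 0xc613
+ 0x8c9c = 0x52b0
+ 0x193d = 0x6bed
+ 0x554a = 0xc137
One's complement: ~0xc137
Checksum = 0x3ec8


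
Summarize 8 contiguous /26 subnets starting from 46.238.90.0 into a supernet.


Original prefix: /26
Number of subnets: 8 = 2^3
New prefix = 26 - 3 = 23
Supernet: 46.238.90.0/23


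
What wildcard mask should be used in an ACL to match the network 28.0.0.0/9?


Subnet mask: 255.128.0.0
Wildcard = 255.255.255.255 - subnet mask
255 - 255 = 0
255 - 128 = 127
255 - 0 = 255
255 - 0 = 255
Wildcard: 0.127.255.255


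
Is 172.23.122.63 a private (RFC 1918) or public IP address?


RFC 1918 private ranges:
  10.0.0.0/8 (10.0.0.0 - 10.255.255.255)
  172.16.0.0/12 (172.16.0.0 - 172.31.255.255)
  192.168.0.0/16 (192.168.0.0 - 192.168.255.255)
Private (in 172.16.0.0/12)


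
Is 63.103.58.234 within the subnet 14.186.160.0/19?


Subnet network: 14.186.160.0
Test IP AND mask: 63.103.32.0
No, 63.103.58.234 is not in 14.186.160.0/19


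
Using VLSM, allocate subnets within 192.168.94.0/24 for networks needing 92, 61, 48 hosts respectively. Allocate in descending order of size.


92 hosts -> /25 (126 usable): 192.168.94.0/25
61 hosts -> /26 (62 usable): 192.168.94.128/26
48 hosts -> /26 (62 usable): 192.168.94.192/26
Allocation: 192.168.94.0/25 (92 hosts, 126 usable); 192.168.94.128/26 (61 hosts, 62 usable); 192.168.94.192/26 (48 hosts, 62 usable)


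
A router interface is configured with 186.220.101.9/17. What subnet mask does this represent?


/17 means 17 network bits, 15 host bits
Binary: 11111111111111111000000000000000
Mask: 255.255.128.0


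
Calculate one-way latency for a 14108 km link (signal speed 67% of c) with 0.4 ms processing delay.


Speed = 0.67 * 3e5 km/s = 201000 km/s
Propagation delay = 14108 / 201000 = 0.0702 s = 70.1891 ms
Processing delay = 0.4 ms
Total one-way latency = 70.5891 ms


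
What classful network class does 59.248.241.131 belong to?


First octet: 59
Binary: 00111011
0xxxxxxx -> Class A (1-126)
Class A, default mask 255.0.0.0 (/8)


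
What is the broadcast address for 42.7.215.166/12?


Network: 42.0.0.0/12
Host bits = 20
Set all host bits to 1:
Broadcast: 42.15.255.255


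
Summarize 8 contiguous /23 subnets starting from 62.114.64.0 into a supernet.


Original prefix: /23
Number of subnets: 8 = 2^3
New prefix = 23 - 3 = 20
Supernet: 62.114.64.0/20


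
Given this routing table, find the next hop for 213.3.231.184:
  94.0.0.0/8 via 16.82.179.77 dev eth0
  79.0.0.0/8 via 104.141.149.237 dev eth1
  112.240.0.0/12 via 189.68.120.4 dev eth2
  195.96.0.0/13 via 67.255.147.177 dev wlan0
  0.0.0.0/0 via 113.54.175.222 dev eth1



Longest prefix match for 213.3.231.184:
  /8 94.0.0.0: no
  /8 79.0.0.0: no
  /12 112.240.0.0: no
  /13 195.96.0.0: no
  /0 0.0.0.0: MATCH
Selected: next-hop 113.54.175.222 via eth1 (matched /0)


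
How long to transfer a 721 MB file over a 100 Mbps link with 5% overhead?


Effective throughput = 100 * (1 - 5/100) = 95 Mbps
File size in Mb = 721 * 8 = 5768 Mb
Time = 5768 / 95
Time = 60.7158 seconds


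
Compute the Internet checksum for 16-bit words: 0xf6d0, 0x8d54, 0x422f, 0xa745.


Sum all words (with carry folding):
+ 0xf6d0 = 0xf6d0
+ 0x8d54 = 0x8425
+ 0x422f = 0xc654
+ 0xa745 = 0x6d9a
One's complement: ~0x6d9a
Checksum = 0x9265


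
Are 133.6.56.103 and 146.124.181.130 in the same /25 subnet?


Mask: 255.255.255.128
133.6.56.103 AND mask = 133.6.56.0
146.124.181.130 AND mask = 146.124.181.128
No, different subnets (133.6.56.0 vs 146.124.181.128)


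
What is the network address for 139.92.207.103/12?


IP:   10001011.01011100.11001111.01100111
Mask: 11111111.11110000.00000000.00000000
AND operation:
Net:  10001011.01010000.00000000.00000000
Network: 139.80.0.0/12


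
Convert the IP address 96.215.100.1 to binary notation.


96 = 01100000
215 = 11010111
100 = 01100100
1 = 00000001
Binary: 01100000.11010111.01100100.00000001


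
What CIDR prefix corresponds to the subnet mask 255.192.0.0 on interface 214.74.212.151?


Binary: 11111111.11000000.00000000.00000000
Count leading 1s
Prefix: /10


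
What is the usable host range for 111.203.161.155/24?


Network: 111.203.161.0
Broadcast: 111.203.161.255
First usable = network + 1
Last usable = broadcast - 1
Range: 111.203.161.1 to 111.203.161.254


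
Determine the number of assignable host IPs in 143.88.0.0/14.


Host bits = 32 - 14 = 18
Total addresses = 2^18 = 262144
Usable = total - 2 (network and broadcast)
Usable hosts: 262142


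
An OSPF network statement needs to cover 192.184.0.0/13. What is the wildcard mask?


Subnet mask: 255.248.0.0
Wildcard = 255.255.255.255 - subnet mask
255 - 255 = 0
255 - 248 = 7
255 - 0 = 255
255 - 0 = 255
Wildcard: 0.7.255.255


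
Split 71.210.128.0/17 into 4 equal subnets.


New prefix = 17 + 2 = 19
Each subnet has 8192 addresses
  71.210.128.0/19
  71.210.160.0/19
  71.210.192.0/19
  71.210.224.0/19
Subnets: 71.210.128.0/19, 71.210.160.0/19, 71.210.192.0/19, 71.210.224.0/19


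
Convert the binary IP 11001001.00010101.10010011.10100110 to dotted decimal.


11001001 = 201
00010101 = 21
10010011 = 147
10100110 = 166
IP: 201.21.147.166


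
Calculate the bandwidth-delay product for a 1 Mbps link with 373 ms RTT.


BDP = bandwidth * RTT
= 1 Mbps * 373 ms
= 1 * 1e6 * 373 / 1000 bits
= 373000 bits
= 46625 bytes
= 45.5322 KB
BDP = 373000 bits (46625 bytes)


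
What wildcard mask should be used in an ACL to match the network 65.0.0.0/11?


Subnet mask: 255.224.0.0
Wildcard = 255.255.255.255 - subnet mask
255 - 255 = 0
255 - 224 = 31
255 - 0 = 255
255 - 0 = 255
Wildcard: 0.31.255.255


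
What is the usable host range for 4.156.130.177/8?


Network: 4.0.0.0
Broadcast: 4.255.255.255
First usable = network + 1
Last usable = broadcast - 1
Range: 4.0.0.1 to 4.255.255.254


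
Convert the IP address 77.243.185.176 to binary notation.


77 = 01001101
243 = 11110011
185 = 10111001
176 = 10110000
Binary: 01001101.11110011.10111001.10110000


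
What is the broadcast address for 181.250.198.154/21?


Network: 181.250.192.0/21
Host bits = 11
Set all host bits to 1:
Broadcast: 181.250.199.255


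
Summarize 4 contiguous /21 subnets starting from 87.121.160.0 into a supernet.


Original prefix: /21
Number of subnets: 4 = 2^2
New prefix = 21 - 2 = 19
Supernet: 87.121.160.0/19


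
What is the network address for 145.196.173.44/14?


IP:   10010001.11000100.10101101.00101100
Mask: 11111111.11111100.00000000.00000000
AND operation:
Net:  10010001.11000100.00000000.00000000
Network: 145.196.0.0/14


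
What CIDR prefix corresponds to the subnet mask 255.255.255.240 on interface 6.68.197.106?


Binary: 11111111.11111111.11111111.11110000
Count leading 1s
Prefix: /28


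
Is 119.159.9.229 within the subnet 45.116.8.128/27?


Subnet network: 45.116.8.128
Test IP AND mask: 119.159.9.224
No, 119.159.9.229 is not in 45.116.8.128/27


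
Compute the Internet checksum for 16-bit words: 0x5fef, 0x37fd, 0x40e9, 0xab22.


Sum all words (with carry folding):
+ 0x5fef = 0x5fef
+ 0x37fd = 0x97ec
+ 0x40e9 = 0xd8d5
+ 0xab22 = 0x83f8
One's complement: ~0x83f8
Checksum = 0x7c07


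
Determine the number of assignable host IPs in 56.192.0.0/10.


Host bits = 32 - 10 = 22
Total addresses = 2^22 = 4194304
Usable = total - 2 (network and broadcast)
Usable hosts: 4194302


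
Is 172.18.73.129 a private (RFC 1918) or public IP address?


RFC 1918 private ranges:
  10.0.0.0/8 (10.0.0.0 - 10.255.255.255)
  172.16.0.0/12 (172.16.0.0 - 172.31.255.255)
  192.168.0.0/16 (192.168.0.0 - 192.168.255.255)
Private (in 172.16.0.0/12)


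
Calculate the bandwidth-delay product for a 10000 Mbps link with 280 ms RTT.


BDP = bandwidth * RTT
= 10000 Mbps * 280 ms
= 10000 * 1e6 * 280 / 1000 bits
= 2800000000 bits
= 350000000 bytes
= 341796.875 KB
BDP = 2800000000 bits (350000000 bytes)


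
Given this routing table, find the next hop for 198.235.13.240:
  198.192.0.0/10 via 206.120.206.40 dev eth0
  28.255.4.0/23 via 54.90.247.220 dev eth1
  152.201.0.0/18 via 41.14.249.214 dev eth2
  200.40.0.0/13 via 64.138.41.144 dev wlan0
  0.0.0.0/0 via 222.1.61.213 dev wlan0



Longest prefix match for 198.235.13.240:
  /10 198.192.0.0: MATCH
  /23 28.255.4.0: no
  /18 152.201.0.0: no
  /13 200.40.0.0: no
  /0 0.0.0.0: MATCH
Selected: next-hop 206.120.206.40 via eth0 (matched /10)


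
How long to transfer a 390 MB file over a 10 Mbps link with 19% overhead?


Effective throughput = 10 * (1 - 19/100) = 8.1 Mbps
File size in Mb = 390 * 8 = 3120 Mb
Time = 3120 / 8.1
Time = 385.1852 seconds


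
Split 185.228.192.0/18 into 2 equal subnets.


New prefix = 18 + 1 = 19
Each subnet has 8192 addresses
  185.228.192.0/19
  185.228.224.0/19
Subnets: 185.228.192.0/19, 185.228.224.0/19


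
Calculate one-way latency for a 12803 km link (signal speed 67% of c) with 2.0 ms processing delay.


Speed = 0.67 * 3e5 km/s = 201000 km/s
Propagation delay = 12803 / 201000 = 0.0637 s = 63.6965 ms
Processing delay = 2.0 ms
Total one-way latency = 65.6965 ms


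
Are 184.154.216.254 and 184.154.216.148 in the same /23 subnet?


Mask: 255.255.254.0
184.154.216.254 AND mask = 184.154.216.0
184.154.216.148 AND mask = 184.154.216.0
Yes, same subnet (184.154.216.0)


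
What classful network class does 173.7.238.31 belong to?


First octet: 173
Binary: 10101101
10xxxxxx -> Class B (128-191)
Class B, default mask 255.255.0.0 (/16)


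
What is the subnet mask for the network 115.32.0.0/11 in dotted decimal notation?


/11 means 11 network bits, 21 host bits
Binary: 11111111111000000000000000000000
Mask: 255.224.0.0


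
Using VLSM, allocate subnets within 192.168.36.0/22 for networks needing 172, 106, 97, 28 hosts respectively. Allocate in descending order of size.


172 hosts -> /24 (254 usable): 192.168.36.0/24
106 hosts -> /25 (126 usable): 192.168.37.0/25
97 hosts -> /25 (126 usable): 192.168.37.128/25
28 hosts -> /27 (30 usable): 192.168.38.0/27
Allocation: 192.168.36.0/24 (172 hosts, 254 usable); 192.168.37.0/25 (106 hosts, 126 usable); 192.168.37.128/25 (97 hosts, 126 usable); 192.168.38.0/27 (28 hosts, 30 usable)


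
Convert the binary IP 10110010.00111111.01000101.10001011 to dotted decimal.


10110010 = 178
00111111 = 63
01000101 = 69
10001011 = 139
IP: 178.63.69.139


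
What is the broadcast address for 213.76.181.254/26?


Network: 213.76.181.192/26
Host bits = 6
Set all host bits to 1:
Broadcast: 213.76.181.255


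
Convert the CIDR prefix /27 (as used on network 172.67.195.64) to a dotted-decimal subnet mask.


/27 means 27 network bits, 5 host bits
Binary: 11111111111111111111111111100000
Mask: 255.255.255.224


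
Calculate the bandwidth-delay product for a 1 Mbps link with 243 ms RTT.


BDP = bandwidth * RTT
= 1 Mbps * 243 ms
= 1 * 1e6 * 243 / 1000 bits
= 243000 bits
= 30375 bytes
= 29.6631 KB
BDP = 243000 bits (30375 bytes)


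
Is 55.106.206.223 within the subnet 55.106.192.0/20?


Subnet network: 55.106.192.0
Test IP AND mask: 55.106.192.0
Yes, 55.106.206.223 is in 55.106.192.0/20


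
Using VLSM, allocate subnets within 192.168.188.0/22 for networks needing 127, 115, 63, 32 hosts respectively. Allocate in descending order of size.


127 hosts -> /24 (254 usable): 192.168.188.0/24
115 hosts -> /25 (126 usable): 192.168.189.0/25
63 hosts -> /25 (126 usable): 192.168.189.128/25
32 hosts -> /26 (62 usable): 192.168.190.0/26
Allocation: 192.168.188.0/24 (127 hosts, 254 usable); 192.168.189.0/25 (115 hosts, 126 usable); 192.168.189.128/25 (63 hosts, 126 usable); 192.168.190.0/26 (32 hosts, 62 usable)


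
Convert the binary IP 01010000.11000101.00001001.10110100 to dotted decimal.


01010000 = 80
11000101 = 197
00001001 = 9
10110100 = 180
IP: 80.197.9.180


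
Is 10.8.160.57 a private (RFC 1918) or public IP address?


RFC 1918 private ranges:
  10.0.0.0/8 (10.0.0.0 - 10.255.255.255)
  172.16.0.0/12 (172.16.0.0 - 172.31.255.255)
  192.168.0.0/16 (192.168.0.0 - 192.168.255.255)
Private (in 10.0.0.0/8)


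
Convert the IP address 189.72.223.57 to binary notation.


189 = 10111101
72 = 01001000
223 = 11011111
57 = 00111001
Binary: 10111101.01001000.11011111.00111001
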